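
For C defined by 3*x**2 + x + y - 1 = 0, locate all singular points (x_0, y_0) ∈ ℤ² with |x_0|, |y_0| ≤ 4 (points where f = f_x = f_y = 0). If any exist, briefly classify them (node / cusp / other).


No singular points in the scanned grid; C is smooth there.

Compute partial derivatives:
  f_x = 6*x + 1.
  f_y = 1.
f_y = 1 is a nonzero constant, so f_y never vanishes: no point (x, y) can satisfy f = f_x = f_y = 0. In particular no (x, y) ∈ {−4, ..., 4}² is singular; the curve is smooth.


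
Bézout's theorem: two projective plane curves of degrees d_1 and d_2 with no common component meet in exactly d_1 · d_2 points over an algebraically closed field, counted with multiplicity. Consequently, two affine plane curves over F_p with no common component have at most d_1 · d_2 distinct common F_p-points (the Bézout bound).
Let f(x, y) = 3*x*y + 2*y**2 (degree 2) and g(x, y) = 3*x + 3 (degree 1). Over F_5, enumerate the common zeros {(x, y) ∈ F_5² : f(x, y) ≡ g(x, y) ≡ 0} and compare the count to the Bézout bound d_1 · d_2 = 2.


Common zeros: {(4, 0), (4, 4)}; count = 2; Bézout bound = 2.

deg(f) = 2, deg(g) = 1, so Bézout bound = 2.
Scan x ∈ F_5. For each x, list the y ∈ F_5 with f(x, y) ≡ 0 and those with g(x, y) ≡ 0 (mod 5); the common zeros in that column are the intersection.
  x = 0: f ≡ 0 at y ∈ {0}; g ≡ 0 at y ∈ ∅; common: ∅.
  x = 1: f ≡ 0 at y ∈ {0, 1}; g ≡ 0 at y ∈ ∅; common: ∅.
  x = 2: f ≡ 0 at y ∈ {0, 2}; g ≡ 0 at y ∈ ∅; common: ∅.
  x = 3: f ≡ 0 at y ∈ {0, 3}; g ≡ 0 at y ∈ ∅; common: ∅.
  x = 4: f ≡ 0 at y ∈ {0, 4}; g ≡ 0 at y ∈ {0, 1, 2, 3, 4}; common: {0, 4}.
Collecting: common zeros = {(4, 0), (4, 4)}, so the count is 2.
Comparison with the Bézout bound: 2 ≤ 2 = deg(f)·deg(g), as expected for curves with no common component (the bound is attained).


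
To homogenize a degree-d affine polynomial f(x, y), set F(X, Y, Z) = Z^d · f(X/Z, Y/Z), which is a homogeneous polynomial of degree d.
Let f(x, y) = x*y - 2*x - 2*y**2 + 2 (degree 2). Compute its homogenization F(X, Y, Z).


F(X, Y, Z) = X*Y - 2*X*Z - 2*Y**2 + 2*Z**2

deg(f) = 2.
Substitute x = X/Z, y = Y/Z into f, then multiply by Z^2.
  monomial 1·x^1·y^1 ↦ 1·X^1·Y^1·Z^0.
  monomial -2·x^1·y^0 ↦ -2·X^1·Y^0·Z^1.
  monomial -2·x^0·y^2 ↦ -2·X^0·Y^2·Z^0.
  monomial 2·x^0·y^0 ↦ 2·X^0·Y^0·Z^2.
Collecting: F(X, Y, Z) = X*Y - 2*X*Z - 2*Y**2 + 2*Z**2.


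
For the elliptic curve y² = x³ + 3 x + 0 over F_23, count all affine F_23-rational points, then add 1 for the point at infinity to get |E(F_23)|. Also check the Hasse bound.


Affine points = {(0, 0), (1, 2), (1, 21), (3, 6), (3, 17), (5, 5), (5, 18), (6, 2), (6, 21), (10, 8), (10, 15), (12, 4), (12, 19), (14, 7), (14, 16), (15, 4), (15, 19), (16, 2), (16, 21), (19, 4), (19, 19), (21, 3), (21, 20)}; affine count = 23; |E(F_23)| = 24.

Discriminant check: Δ ∝ 4a³ + 27b² = 4·3³ + 27·0² = 4·27 + 27·0 ≡ 16 (mod 23). Nonzero ⇒ E is nonsingular.
For each x ∈ F_23, compute rhs = x³ + 3·x + 0 mod 23, then count y ∈ F_23 with y² ≡ rhs.
  x = 0: rhs = 0, matching y values: 0 (1 points).
  x = 1: rhs = 4, matching y values: 2, 21 (2 points).
  x = 2: rhs = 14, matching y values: none (0 points).
  x = 3: rhs = 13, matching y values: 6, 17 (2 points).
  x = 4: rhs = 7, matching y values: none (0 points).
  x = 5: rhs = 2, matching y values: 5, 18 (2 points).
  x = 6: rhs = 4, matching y values: 2, 21 (2 points).
  x = 7: rhs = 19, matching y values: none (0 points).
  x = 8: rhs = 7, matching y values: none (0 points).
  x = 9: rhs = 20, matching y values: none (0 points).
  x = 10: rhs = 18, matching y values: 8, 15 (2 points).
  x = 11: rhs = 7, matching y values: none (0 points).
  x = 12: rhs = 16, matching y values: 4, 19 (2 points).
  x = 13: rhs = 5, matching y values: none (0 points).
  x = 14: rhs = 3, matching y values: 7, 16 (2 points).
  x = 15: rhs = 16, matching y values: 4, 19 (2 points).
  x = 16: rhs = 4, matching y values: 2, 21 (2 points).
  x = 17: rhs = 19, matching y values: none (0 points).
  x = 18: rhs = 21, matching y values: none (0 points).
  x = 19: rhs = 16, matching y values: 4, 19 (2 points).
  x = 20: rhs = 10, matching y values: none (0 points).
  x = 21: rhs = 9, matching y values: 3, 20 (2 points).
  x = 22: rhs = 19, matching y values: none (0 points).
Total affine count: 23.
Full point count |E(F_23)| = 23 + 1 = 24.
Hasse bound: |24 − (23+1)| = |0| = 0 ≤ 2√23 ≈ 9.5917 ✓.


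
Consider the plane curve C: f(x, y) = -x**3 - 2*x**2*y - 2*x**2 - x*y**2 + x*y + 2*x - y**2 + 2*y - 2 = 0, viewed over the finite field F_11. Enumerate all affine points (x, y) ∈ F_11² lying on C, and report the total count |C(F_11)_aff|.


Affine F_11-points: {(4, 1), (4, 7), (7, 0), (7, 4), (8, 5), (8, 10), (9, 4), (10, 6)}; count = 8.

For each of the 121 pairs (x, y) ∈ F_11², evaluate f(x, y) mod 11. Record the zeros.
  x = 0: [0↦9, 1↦10, 2↦9, 3↦6, 4↦1, 5↦5, 6↦7, 7↦7, 8↦5, 9↦1, 10↦6]  zeros at y ∈ ∅
  x = 1: [0↦8, 1↦7, 2↦2, 3↦4, 4↦2, 5↦7, 6↦8, 7↦5, 8↦9, 9↦9, 10↦5]  zeros at y ∈ ∅
  x = 2: [0↦8, 1↦1, 2↦10, 3↦2, 4↦10, 5↦1, 6↦8, 7↦9, 8↦4, 9↦4, 10↦9]  zeros at y ∈ ∅
  x = 3: [0↦3, 1↦8, 2↦5, 3↦5, 4↦8, 5↦3, 6↦1, 7↦2, 8↦6, 9↦2, 10↦1]  zeros at y ∈ ∅
  x = 4: [0↦9, 1↦0, 2↦3, 3↦7, 4↦1, 5↦7, 6↦3, 7↦0, 8↦9, 9↦8, 10↦8]  zeros at y ∈ {1, 7}
  x = 5: [0↦9, 1↦4, 2↦9, 3↦2, 4↦5, 5↦7, 6↦8, 7↦8, 8↦7, 9↦5, 10↦2]  zeros at y ∈ ∅
  x = 6: [0↦8, 1↦3, 2↦6, 3↦6, 4↦3, 5↦8, 6↦10, 7↦9, 8↦5, 9↦9, 10↦10]  zeros at y ∈ ∅
  x = 7: [0↦0, 1↦2, 2↦10, 3↦2, 4↦0, 5↦4, 6↦3, 7↦8, 8↦8, 9↦3, 10↦4]  zeros at y ∈ {0, 4}
  x = 8: [0↦1, 1↦6, 2↦4, 3↦6, 4↦1, 5↦0, 6↦3, 7↦10, 8↦10, 9↦3, 10↦0]  zeros at y ∈ {5, 10}
  x = 9: [0↦5, 1↦9, 2↦4, 3↦1, 4↦0, 5↦1, 6↦4, 7↦9, 8↦5, 9↦3, 10↦3]  zeros at y ∈ {4}
  x = 10: [0↦6, 1↦5, 2↦4, 3↦3, 4↦2, 5↦1, 6↦0, 7↦10, 8↦9, 9↦8, 10↦7]  zeros at y ∈ {6}
Collecting zeros: affine points = {(4, 1), (4, 7), (7, 0), (7, 4), (8, 5), (8, 10), (9, 4), (10, 6)}.
Total count |C(F_11)_aff| = 8.


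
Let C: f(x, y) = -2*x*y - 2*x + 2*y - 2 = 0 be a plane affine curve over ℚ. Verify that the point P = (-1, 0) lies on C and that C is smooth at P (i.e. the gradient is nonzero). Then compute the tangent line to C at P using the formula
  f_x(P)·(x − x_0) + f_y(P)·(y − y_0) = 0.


Tangent line at P: -2*x + 4*y - 2 = 0.

Step 1: f(-1, 0) = 0, so P lies on C.
Step 2: partial derivatives
  f_x(x, y) = -2*y - 2, f_y(x, y) = 2 - 2*x.
  f_x(P) = -2, f_y(P) = 4 (gradient nonzero, so P is smooth).
Step 3: tangent line at P: -2·(x − -1) + 4·(y − 0) = 0.
Expanding: -2*x + 4*y - 2 = 0.


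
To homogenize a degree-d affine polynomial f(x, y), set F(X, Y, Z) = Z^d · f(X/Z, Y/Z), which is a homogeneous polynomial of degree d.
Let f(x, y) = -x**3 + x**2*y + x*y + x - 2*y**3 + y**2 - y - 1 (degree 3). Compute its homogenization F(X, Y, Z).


F(X, Y, Z) = -X**3 + X**2*Y + X*Y*Z + X*Z**2 - 2*Y**3 + Y**2*Z - Y*Z**2 - Z**3

deg(f) = 3.
Substitute x = X/Z, y = Y/Z into f, then multiply by Z^3.
  monomial -1·x^3·y^0 ↦ -1·X^3·Y^0·Z^0.
  monomial 1·x^2·y^1 ↦ 1·X^2·Y^1·Z^0.
  monomial 1·x^1·y^1 ↦ 1·X^1·Y^1·Z^1.
  monomial 1·x^1·y^0 ↦ 1·X^1·Y^0·Z^2.
  monomial -2·x^0·y^3 ↦ -2·X^0·Y^3·Z^0.
  monomial 1·x^0·y^2 ↦ 1·X^0·Y^2·Z^1.
  monomial -1·x^0·y^1 ↦ -1·X^0·Y^1·Z^2.
  monomial -1·x^0·y^0 ↦ -1·X^0·Y^0·Z^3.
Collecting: F(X, Y, Z) = -X**3 + X**2*Y + X*Y*Z + X*Z**2 - 2*Y**3 + Y**2*Z - Y*Z**2 - Z**3.


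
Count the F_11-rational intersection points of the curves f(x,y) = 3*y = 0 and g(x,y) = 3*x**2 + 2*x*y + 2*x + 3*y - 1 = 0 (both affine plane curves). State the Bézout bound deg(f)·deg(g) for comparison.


Common zeros: {(4, 0), (10, 0)}; count = 2; Bézout bound = 2.

deg(f) = 1, deg(g) = 2, so Bézout bound = 2.
Scan x ∈ F_11. For each x, list the y ∈ F_11 with f(x, y) ≡ 0 and those with g(x, y) ≡ 0 (mod 11); the common zeros in that column are the intersection.
  x = 0: f ≡ 0 at y ∈ {0}; g ≡ 0 at y ∈ {4}; common: ∅.
  x = 1: f ≡ 0 at y ∈ {0}; g ≡ 0 at y ∈ {8}; common: ∅.
  x = 2: f ≡ 0 at y ∈ {0}; g ≡ 0 at y ∈ {1}; common: ∅.
  x = 3: f ≡ 0 at y ∈ {0}; g ≡ 0 at y ∈ {5}; common: ∅.
  x = 4: f ≡ 0 at y ∈ {0}; g ≡ 0 at y ∈ {0, 1, 2, 3, 4, 5, 6, 7, 8, 9, 10}; common: {0}.
  x = 5: f ≡ 0 at y ∈ {0}; g ≡ 0 at y ∈ {2}; common: ∅.
  x = 6: f ≡ 0 at y ∈ {0}; g ≡ 0 at y ∈ {6}; common: ∅.
  x = 7: f ≡ 0 at y ∈ {0}; g ≡ 0 at y ∈ {10}; common: ∅.
  x = 8: f ≡ 0 at y ∈ {0}; g ≡ 0 at y ∈ {3}; common: ∅.
  x = 9: f ≡ 0 at y ∈ {0}; g ≡ 0 at y ∈ {7}; common: ∅.
  x = 10: f ≡ 0 at y ∈ {0}; g ≡ 0 at y ∈ {0}; common: {0}.
Collecting: common zeros = {(4, 0), (10, 0)}, so the count is 2.
Comparison with the Bézout bound: 2 ≤ 2 = deg(f)·deg(g), as expected for curves with no common component (the bound is attained).


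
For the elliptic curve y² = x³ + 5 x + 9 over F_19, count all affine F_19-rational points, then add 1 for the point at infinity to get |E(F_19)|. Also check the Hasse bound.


Affine points = {(0, 3), (0, 16), (4, 6), (4, 13), (5, 8), (5, 11), (7, 8), (7, 11), (9, 2), (9, 17), (12, 7), (12, 12), (14, 7), (14, 12), (15, 1), (15, 18), (16, 9), (16, 10)}; affine count = 18; |E(F_19)| = 19.

Discriminant check: Δ ∝ 4a³ + 27b² = 4·5³ + 27·9² = 4·125 + 27·81 ≡ 8 (mod 19). Nonzero ⇒ E is nonsingular.
For each x ∈ F_19, compute rhs = x³ + 5·x + 9 mod 19, then count y ∈ F_19 with y² ≡ rhs.
  x = 0: rhs = 9, matching y values: 3, 16 (2 points).
  x = 1: rhs = 15, matching y values: none (0 points).
  x = 2: rhs = 8, matching y values: none (0 points).
  x = 3: rhs = 13, matching y values: none (0 points).
  x = 4: rhs = 17, matching y values: 6, 13 (2 points).
  x = 5: rhs = 7, matching y values: 8, 11 (2 points).
  x = 6: rhs = 8, matching y values: none (0 points).
  x = 7: rhs = 7, matching y values: 8, 11 (2 points).
  x = 8: rhs = 10, matching y values: none (0 points).
  x = 9: rhs = 4, matching y values: 2, 17 (2 points).
  x = 10: rhs = 14, matching y values: none (0 points).
  x = 11: rhs = 8, matching y values: none (0 points).
  x = 12: rhs = 11, matching y values: 7, 12 (2 points).
  x = 13: rhs = 10, matching y values: none (0 points).
  x = 14: rhs = 11, matching y values: 7, 12 (2 points).
  x = 15: rhs = 1, matching y values: 1, 18 (2 points).
  x = 16: rhs = 5, matching y values: 9, 10 (2 points).
  x = 17: rhs = 10, matching y values: none (0 points).
  x = 18: rhs = 3, matching y values: none (0 points).
Total affine count: 18.
Full point count |E(F_19)| = 18 + 1 = 19.
Hasse bound: |19 − (19+1)| = |-1| = 1 ≤ 2√19 ≈ 8.7178 ✓.


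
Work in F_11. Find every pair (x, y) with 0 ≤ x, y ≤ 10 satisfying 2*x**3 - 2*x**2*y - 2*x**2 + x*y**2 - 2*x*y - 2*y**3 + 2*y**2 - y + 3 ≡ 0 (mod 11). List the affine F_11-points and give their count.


Affine F_11-points: {(0, 6), (1, 2), (1, 8), (2, 0), (2, 1), (3, 6), (4, 0), (4, 6), (4, 8), (6, 0), (6, 2), (7, 2), (7, 9), (7, 10), (8, 10), (10, 5)}; count = 16.

For each of the 121 pairs (x, y) ∈ F_11², evaluate f(x, y) mod 11. Record the zeros.
  x = 0: [0↦3, 1↦2, 2↦4, 3↦8, 4↦2, 5↦7, 6↦0, 7↦2, 8↦1, 9↦7, 10↦8]  zeros at y ∈ {6}
  x = 1: [0↦3, 1↦10, 2↦0, 3↦5, 4↦2, 5↦1, 6↦1, 7↦1, 8↦0, 9↦8, 10↦2]  zeros at y ∈ {2, 8}
  x = 2: [0↦0, 1↦0, 2↦7, 3↦9, 4↦5, 5↦5, 6↦8, 7↦2, 8↦8, 9↦3, 10↦8]  zeros at y ∈ {0, 1}
  x = 3: [0↦6, 1↦6, 2↦4, 3↦10, 4↦1, 5↦9, 6↦0, 7↦6, 8↦4, 9↦4, 10↦5]  zeros at y ∈ {6}
  x = 4: [0↦0, 1↦7, 2↦3, 3↦9, 4↦2, 5↦3, 6↦0, 7↦3, 8↦0, 9↦1, 10↦5]  zeros at y ∈ {0, 6, 8}
  x = 5: [0↦5, 1↦4, 2↦5, 3↦7, 4↦9, 5↦10, 6↦9, 7↦5, 8↦8, 9↦6, 10↦9]  zeros at y ∈ ∅
  x = 6: [0↦0, 1↦9, 2↦0, 3↦5, 4↦1, 5↦9, 6↦6, 7↦2, 8↦7, 9↦9, 10↦7]  zeros at y ∈ {0, 2}
  x = 7: [0↦8, 1↦1, 2↦0, 3↦4, 4↦1, 5↦1, 6↦3, 7↦6, 8↦9, 9↦0, 10↦0]  zeros at y ∈ {2, 9, 10}
  x = 8: [0↦8, 1↦3, 2↦6, 3↦5, 4↦10, 5↦9, 6↦1, 7↦7, 8↦4, 9↦2, 10↦0]  zeros at y ∈ {10}
  x = 9: [0↦1, 1↦5, 2↦8, 3↦9, 4↦7, 5↦1, 6↦1, 7↦6, 8↦4, 9↦5, 10↦8]  zeros at y ∈ ∅
  x = 10: [0↦10, 1↦8, 2↦7, 3↦6, 4↦4, 5↦0, 6↦4, 7↦4, 8↦10, 9↦10, 10↦3]  zeros at y ∈ {5}
Collecting zeros: affine points = {(0, 6), (1, 2), (1, 8), (2, 0), (2, 1), (3, 6), (4, 0), (4, 6), (4, 8), (6, 0), (6, 2), (7, 2), (7, 9), (7, 10), (8, 10), (10, 5)}.
Total count |C(F_11)_aff| = 16.


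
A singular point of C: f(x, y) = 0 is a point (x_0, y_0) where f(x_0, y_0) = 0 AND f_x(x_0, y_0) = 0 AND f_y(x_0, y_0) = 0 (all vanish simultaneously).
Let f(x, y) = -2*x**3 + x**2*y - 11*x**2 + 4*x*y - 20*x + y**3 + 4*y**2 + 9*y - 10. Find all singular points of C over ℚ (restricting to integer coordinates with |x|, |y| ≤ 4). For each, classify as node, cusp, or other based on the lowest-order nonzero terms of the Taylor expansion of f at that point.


Singular points: {(-2, -1)}; classification: cusp.

Compute partial derivatives:
  f_x = -6*x**2 + 2*x*y - 22*x + 4*y - 20.
  f_y = x**2 + 4*x + 3*y**2 + 8*y + 9.
Scan x_0 ∈ {−4, ..., 4}. For each x_0, f_y(x_0, y) is a polynomial in y; find its integer roots y ∈ {−4, ..., 4}, then test f_x and f at those candidates.
  x = -4: f_y(-4, y) = 3*y**2 + 8*y + 9; no integer root y with |y| ≤ 4.
  x = -3: f_y(-3, y) = 3*y**2 + 8*y + 6; no integer root y with |y| ≤ 4.
  x = -2: f_y(-2, y) = 3*y**2 + 8*y + 5; vanishes at y ∈ {-1}. (-2, -1): f_x = 0, f = 0 — SINGULAR.
  x = -1: f_y(-1, y) = 3*y**2 + 8*y + 6; no integer root y with |y| ≤ 4.
  x = 0: f_y(0, y) = 3*y**2 + 8*y + 9; no integer root y with |y| ≤ 4.
  x = 1: f_y(1, y) = 3*y**2 + 8*y + 14; no integer root y with |y| ≤ 4.
  x = 2: f_y(2, y) = 3*y**2 + 8*y + 21; no integer root y with |y| ≤ 4.
  x = 3: f_y(3, y) = 3*y**2 + 8*y + 30; no integer root y with |y| ≤ 4.
  x = 4: f_y(4, y) = 3*y**2 + 8*y + 41; no integer root y with |y| ≤ 4.
Only singular point on the grid: (-2, -1).
Classify: substitute x = -2 + u, y = -1 + v and expand: f = -2*u**3 + u**2*v + v**3 + v**2.
No constant or linear terms (consistent with a singular point). Quadratic part: v**2. Cubic part: -2*u**3 + u**2*v + v**3.
The quadratic part v**2 is a perfect square, so there is a single (double) tangent line v = 0, i.e. y = -1. Restricting the cubic part to that line (v = 0) leaves -2*u**3 ≠ 0, so f is not divisible by v and the branch is v² ≈ 2*u**3 to lowest order — this is a cusp.
Classification: cusp.


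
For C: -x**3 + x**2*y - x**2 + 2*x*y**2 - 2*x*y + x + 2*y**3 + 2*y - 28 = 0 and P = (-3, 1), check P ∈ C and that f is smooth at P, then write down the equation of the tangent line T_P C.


Tangent line at P: -26*x + 11*y - 89 = 0.

Step 1: f(-3, 1) = 0, so P lies on C.
Step 2: partial derivatives
  f_x(x, y) = -3*x**2 + 2*x*y - 2*x + 2*y**2 - 2*y + 1, f_y(x, y) = x**2 + 4*x*y - 2*x + 6*y**2 + 2.
  f_x(P) = -26, f_y(P) = 11 (gradient nonzero, so P is smooth).
Step 3: tangent line at P: -26·(x − -3) + 11·(y − 1) = 0.
Expanding: -26*x + 11*y - 89 = 0.


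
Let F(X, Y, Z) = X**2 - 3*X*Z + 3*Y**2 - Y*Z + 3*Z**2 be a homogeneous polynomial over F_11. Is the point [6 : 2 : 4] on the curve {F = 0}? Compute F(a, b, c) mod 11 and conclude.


F(6,2,4) ≡ 5 (mod 11); P is NOT on the curve.

Evaluate F(6, 2, 4) term-by-term (mod 11).
  X**2 ↦ 1·36·1·1 = 36
  -3*X*Z ↦ -3·6·1·4 = -72
  3*Y**2 ↦ 3·1·4·1 = 12
  -Y*Z ↦ -1·1·2·4 = -8
  3*Z**2 ↦ 3·1·1·16 = 48
Sum: F(6, 2, 4) = (36) + (-72) + (12) + (-8) + (48) = 16.
Reducing mod 11: 16 ≡ 5 (mod 11).
Since F(a, b, c) ≡ 5 ≠ 0 (mod 11), P does NOT lie on the curve.


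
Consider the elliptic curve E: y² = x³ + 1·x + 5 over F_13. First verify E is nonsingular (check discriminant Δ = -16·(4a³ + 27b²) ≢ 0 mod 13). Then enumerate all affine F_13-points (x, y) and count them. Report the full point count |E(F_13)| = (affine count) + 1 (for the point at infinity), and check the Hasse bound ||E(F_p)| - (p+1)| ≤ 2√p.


Affine points = {(3, 3), (3, 10), (7, 2), (7, 11), (10, 1), (10, 12), (12, 4), (12, 9)}; affine count = 8; |E(F_13)| = 9.

Discriminant check: Δ ∝ 4a³ + 27b² = 4·1³ + 27·5² = 4·1 + 27·25 ≡ 3 (mod 13). Nonzero ⇒ E is nonsingular.
For each x ∈ F_13, compute rhs = x³ + 1·x + 5 mod 13, then count y ∈ F_13 with y² ≡ rhs.
  x = 0: rhs = 5, matching y values: none (0 points).
  x = 1: rhs = 7, matching y values: none (0 points).
  x = 2: rhs = 2, matching y values: none (0 points).
  x = 3: rhs = 9, matching y values: 3, 10 (2 points).
  x = 4: rhs = 8, matching y values: none (0 points).
  x = 5: rhs = 5, matching y values: none (0 points).
  x = 6: rhs = 6, matching y values: none (0 points).
  x = 7: rhs = 4, matching y values: 2, 11 (2 points).
  x = 8: rhs = 5, matching y values: none (0 points).
  x = 9: rhs = 2, matching y values: none (0 points).
  x = 10: rhs = 1, matching y values: 1, 12 (2 points).
  x = 11: rhs = 8, matching y values: none (0 points).
  x = 12: rhs = 3, matching y values: 4, 9 (2 points).
Total affine count: 8.
Full point count |E(F_13)| = 8 + 1 = 9.
Hasse bound: |9 − (13+1)| = |-5| = 5 ≤ 2√13 ≈ 7.2111 ✓.


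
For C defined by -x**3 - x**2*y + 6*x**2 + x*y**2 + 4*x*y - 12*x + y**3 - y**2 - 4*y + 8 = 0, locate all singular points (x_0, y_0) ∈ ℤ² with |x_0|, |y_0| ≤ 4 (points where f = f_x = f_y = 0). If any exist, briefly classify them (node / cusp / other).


Singular points: {(2, 0)}; classification: cusp.

Compute partial derivatives:
  f_x = -3*x**2 - 2*x*y + 12*x + y**2 + 4*y - 12.
  f_y = -x**2 + 2*x*y + 4*x + 3*y**2 - 2*y - 4.
Scan x_0 ∈ {−4, ..., 4}. For each x_0, f_y(x_0, y) is a polynomial in y; find its integer roots y ∈ {−4, ..., 4}, then test f_x and f at those candidates.
  x = -4: f_y(-4, y) = 3*y**2 - 10*y - 36; no integer root y with |y| ≤ 4.
  x = -3: f_y(-3, y) = 3*y**2 - 8*y - 25; no integer root y with |y| ≤ 4.
  x = -2: f_y(-2, y) = 3*y**2 - 6*y - 16; no integer root y with |y| ≤ 4.
  x = -1: f_y(-1, y) = 3*y**2 - 4*y - 9; no integer root y with |y| ≤ 4.
  x = 0: f_y(0, y) = 3*y**2 - 2*y - 4; no integer root y with |y| ≤ 4.
  x = 1: f_y(1, y) = 3*y**2 - 1; no integer root y with |y| ≤ 4.
  x = 2: f_y(2, y) = 3*y**2 + 2*y; vanishes at y ∈ {0}. (2, 0): f_x = 0, f = 0 — SINGULAR.
  x = 3: f_y(3, y) = 3*y**2 + 4*y - 1; no integer root y with |y| ≤ 4.
  x = 4: f_y(4, y) = 3*y**2 + 6*y - 4; no integer root y with |y| ≤ 4.
Only singular point on the grid: (2, 0).
Classify: substitute x = 2 + u, y = 0 + v and expand: f = -u**3 - u**2*v + u*v**2 + v**3 + v**2.
No constant or linear terms (consistent with a singular point). Quadratic part: v**2. Cubic part: -u**3 - u**2*v + u*v**2 + v**3.
The quadratic part v**2 is a perfect square, so there is a single (double) tangent line v = 0, i.e. y = 0. Restricting the cubic part to that line (v = 0) leaves -u**3 ≠ 0, so f is not divisible by v and the branch is v² ≈ u**3 to lowest order — this is a cusp.
Classification: cusp.


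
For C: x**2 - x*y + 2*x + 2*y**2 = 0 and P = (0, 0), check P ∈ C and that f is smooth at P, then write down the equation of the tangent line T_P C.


Tangent line at P: 2*x = 0.

Step 1: f(0, 0) = 0, so P lies on C.
Step 2: partial derivatives
  f_x(x, y) = 2*x - y + 2, f_y(x, y) = -x + 4*y.
  f_x(P) = 2, f_y(P) = 0 (gradient nonzero, so P is smooth).
Step 3: tangent line at P: 2·(x − 0) + 0·(y − 0) = 0.
Expanding: 2*x = 0.


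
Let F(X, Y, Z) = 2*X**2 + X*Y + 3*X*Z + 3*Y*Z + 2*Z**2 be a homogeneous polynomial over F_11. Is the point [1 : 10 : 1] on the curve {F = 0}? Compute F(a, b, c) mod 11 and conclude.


F(1,10,1) ≡ 3 (mod 11); P is NOT on the curve.

Evaluate F(1, 10, 1) term-by-term (mod 11).
  2*X**2 ↦ 2·1·1·1 = 2
  X*Y ↦ 1·1·10·1 = 10
  3*X*Z ↦ 3·1·1·1 = 3
  3*Y*Z ↦ 3·1·10·1 = 30
  2*Z**2 ↦ 2·1·1·1 = 2
Sum: F(1, 10, 1) = (2) + (10) + (3) + (30) + (2) = 47.
Reducing mod 11: 47 ≡ 3 (mod 11).
Since F(a, b, c) ≡ 3 ≠ 0 (mod 11), P does NOT lie on the curve.


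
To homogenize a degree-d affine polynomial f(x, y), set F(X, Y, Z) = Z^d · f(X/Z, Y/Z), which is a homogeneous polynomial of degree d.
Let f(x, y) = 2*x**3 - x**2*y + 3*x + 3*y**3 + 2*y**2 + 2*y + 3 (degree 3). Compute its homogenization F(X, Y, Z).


F(X, Y, Z) = 2*X**3 - X**2*Y + 3*X*Z**2 + 3*Y**3 + 2*Y**2*Z + 2*Y*Z**2 + 3*Z**3

deg(f) = 3.
Substitute x = X/Z, y = Y/Z into f, then multiply by Z^3.
  monomial 2·x^3·y^0 ↦ 2·X^3·Y^0·Z^0.
  monomial -1·x^2·y^1 ↦ -1·X^2·Y^1·Z^0.
  monomial 3·x^1·y^0 ↦ 3·X^1·Y^0·Z^2.
  monomial 3·x^0·y^3 ↦ 3·X^0·Y^3·Z^0.
  monomial 2·x^0·y^2 ↦ 2·X^0·Y^2·Z^1.
  monomial 2·x^0·y^1 ↦ 2·X^0·Y^1·Z^2.
  monomial 3·x^0·y^0 ↦ 3·X^0·Y^0·Z^3.
Collecting: F(X, Y, Z) = 2*X**3 - X**2*Y + 3*X*Z**2 + 3*Y**3 + 2*Y**2*Z + 2*Y*Z**2 + 3*Z**3.


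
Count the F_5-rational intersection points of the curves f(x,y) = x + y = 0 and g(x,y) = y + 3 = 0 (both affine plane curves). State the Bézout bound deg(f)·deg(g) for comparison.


Common zeros: {(3, 2)}; count = 1; Bézout bound = 1.

deg(f) = 1, deg(g) = 1, so Bézout bound = 1.
Scan x ∈ F_5. For each x, list the y ∈ F_5 with f(x, y) ≡ 0 and those with g(x, y) ≡ 0 (mod 5); the common zeros in that column are the intersection.
  x = 0: f ≡ 0 at y ∈ {0}; g ≡ 0 at y ∈ {2}; common: ∅.
  x = 1: f ≡ 0 at y ∈ {4}; g ≡ 0 at y ∈ {2}; common: ∅.
  x = 2: f ≡ 0 at y ∈ {3}; g ≡ 0 at y ∈ {2}; common: ∅.
  x = 3: f ≡ 0 at y ∈ {2}; g ≡ 0 at y ∈ {2}; common: {2}.
  x = 4: f ≡ 0 at y ∈ {1}; g ≡ 0 at y ∈ {2}; common: ∅.
Collecting: common zeros = {(3, 2)}, so the count is 1.
Comparison with the Bézout bound: 1 ≤ 1 = deg(f)·deg(g), as expected for curves with no common component (the bound is attained).


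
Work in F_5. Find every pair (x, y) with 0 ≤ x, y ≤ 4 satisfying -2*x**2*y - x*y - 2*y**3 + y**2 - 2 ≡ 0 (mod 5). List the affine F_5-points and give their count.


Affine F_5-points: {(1, 2), (3, 3), (4, 3)}; count = 3.

For each of the 25 pairs (x, y) ∈ F_5², evaluate f(x, y) mod 5. Record the zeros.
  x = 0: [0↦3, 1↦2, 2↦1, 3↦3, 4↦1]  zeros at y ∈ ∅
  x = 1: [0↦3, 1↦4, 2↦0, 3↦4, 4↦4]  zeros at y ∈ {2}
  x = 2: [0↦3, 1↦2, 2↦1, 3↦3, 4↦1]  zeros at y ∈ ∅
  x = 3: [0↦3, 1↦1, 2↦4, 3↦0, 4↦2]  zeros at y ∈ {3}
  x = 4: [0↦3, 1↦1, 2↦4, 3↦0, 4↦2]  zeros at y ∈ {3}
Collecting zeros: affine points = {(1, 2), (3, 3), (4, 3)}.
Total count |C(F_5)_aff| = 3.


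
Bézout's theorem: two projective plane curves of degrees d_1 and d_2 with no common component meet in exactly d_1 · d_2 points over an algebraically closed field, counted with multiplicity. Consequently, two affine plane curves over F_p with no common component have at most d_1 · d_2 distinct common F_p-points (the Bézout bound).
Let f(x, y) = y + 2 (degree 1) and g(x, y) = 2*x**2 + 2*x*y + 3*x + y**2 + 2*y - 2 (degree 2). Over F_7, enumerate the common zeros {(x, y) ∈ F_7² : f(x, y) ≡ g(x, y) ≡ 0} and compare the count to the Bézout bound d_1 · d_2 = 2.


Common zeros: ∅; count = 0; Bézout bound = 2.

deg(f) = 1, deg(g) = 2, so Bézout bound = 2.
Scan x ∈ F_7. For each x, list the y ∈ F_7 with f(x, y) ≡ 0 and those with g(x, y) ≡ 0 (mod 7); the common zeros in that column are the intersection.
  x = 0: f ≡ 0 at y ∈ {5}; g ≡ 0 at y ∈ ∅; common: ∅.
  x = 1: f ≡ 0 at y ∈ {5}; g ≡ 0 at y ∈ {4, 6}; common: ∅.
  x = 2: f ≡ 0 at y ∈ {5}; g ≡ 0 at y ∈ {2, 6}; common: ∅.
  x = 3: f ≡ 0 at y ∈ {5}; g ≡ 0 at y ∈ ∅; common: ∅.
  x = 4: f ≡ 0 at y ∈ {5}; g ≡ 0 at y ∈ {0, 4}; common: ∅.
  x = 5: f ≡ 0 at y ∈ {5}; g ≡ 0 at y ∈ {0, 2}; common: ∅.
  x = 6: f ≡ 0 at y ∈ {5}; g ≡ 0 at y ∈ ∅; common: ∅.
Collecting: common zeros = ∅, so the count is 0.
Comparison with the Bézout bound: 0 ≤ 2 = deg(f)·deg(g), as expected for curves with no common component (the affine F_7-count falls short of the bound because intersections may lie at infinity, over extension fields, or carry multiplicity).


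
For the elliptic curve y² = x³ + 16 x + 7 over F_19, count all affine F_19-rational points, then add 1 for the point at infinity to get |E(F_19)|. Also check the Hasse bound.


Affine points = {(0, 8), (0, 11), (1, 9), (1, 10), (2, 3), (2, 16), (3, 5), (3, 14), (7, 5), (7, 14), (8, 1), (8, 18), (9, 5), (9, 14), (14, 7), (14, 12), (17, 9), (17, 10), (18, 3), (18, 16)}; affine count = 20; |E(F_19)| = 21.

Discriminant check: Δ ∝ 4a³ + 27b² = 4·16³ + 27·7² = 4·4096 + 27·49 ≡ 18 (mod 19). Nonzero ⇒ E is nonsingular.
For each x ∈ F_19, compute rhs = x³ + 16·x + 7 mod 19, then count y ∈ F_19 with y² ≡ rhs.
  x = 0: rhs = 7, matching y values: 8, 11 (2 points).
  x = 1: rhs = 5, matching y values: 9, 10 (2 points).
  x = 2: rhs = 9, matching y values: 3, 16 (2 points).
  x = 3: rhs = 6, matching y values: 5, 14 (2 points).
  x = 4: rhs = 2, matching y values: none (0 points).
  x = 5: rhs = 3, matching y values: none (0 points).
  x = 6: rhs = 15, matching y values: none (0 points).
  x = 7: rhs = 6, matching y values: 5, 14 (2 points).
  x = 8: rhs = 1, matching y values: 1, 18 (2 points).
  x = 9: rhs = 6, matching y values: 5, 14 (2 points).
  x = 10: rhs = 8, matching y values: none (0 points).
  x = 11: rhs = 13, matching y values: none (0 points).
  x = 12: rhs = 8, matching y values: none (0 points).
  x = 13: rhs = 18, matching y values: none (0 points).
  x = 14: rhs = 11, matching y values: 7, 12 (2 points).
  x = 15: rhs = 12, matching y values: none (0 points).
  x = 16: rhs = 8, matching y values: none (0 points).
  x = 17: rhs = 5, matching y values: 9, 10 (2 points).
  x = 18: rhs = 9, matching y values: 3, 16 (2 points).
Total affine count: 20.
Full point count |E(F_19)| = 20 + 1 = 21.
Hasse bound: |21 − (19+1)| = |1| = 1 ≤ 2√19 ≈ 8.7178 ✓.


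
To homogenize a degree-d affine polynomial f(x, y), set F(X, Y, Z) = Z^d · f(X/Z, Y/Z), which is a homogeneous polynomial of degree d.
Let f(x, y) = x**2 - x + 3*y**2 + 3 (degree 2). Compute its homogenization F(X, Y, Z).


F(X, Y, Z) = X**2 - X*Z + 3*Y**2 + 3*Z**2

deg(f) = 2.
Substitute x = X/Z, y = Y/Z into f, then multiply by Z^2.
  monomial 1·x^2·y^0 ↦ 1·X^2·Y^0·Z^0.
  monomial -1·x^1·y^0 ↦ -1·X^1·Y^0·Z^1.
  monomial 3·x^0·y^2 ↦ 3·X^0·Y^2·Z^0.
  monomial 3·x^0·y^0 ↦ 3·X^0·Y^0·Z^2.
Collecting: F(X, Y, Z) = X**2 - X*Z + 3*Y**2 + 3*Z**2.


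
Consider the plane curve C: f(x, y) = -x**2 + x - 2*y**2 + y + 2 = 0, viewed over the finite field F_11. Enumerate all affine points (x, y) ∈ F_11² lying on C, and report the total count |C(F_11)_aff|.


Affine F_11-points: {(2, 0), (2, 6), (4, 1), (4, 5), (5, 3), (7, 3), (8, 1), (8, 5), (10, 0), (10, 6)}; count = 10.

For each of the 121 pairs (x, y) ∈ F_11², evaluate f(x, y) mod 11. Record the zeros.
  x = 0: [0↦2, 1↦1, 2↦7, 3↦9, 4↦7, 5↦1, 6↦2, 7↦10, 8↦3, 9↦3, 10↦10]  zeros at y ∈ ∅
  x = 1: [0↦2, 1↦1, 2↦7, 3↦9, 4↦7, 5↦1, 6↦2, 7↦10, 8↦3, 9↦3, 10↦10]  zeros at y ∈ ∅
  x = 2: [0↦0, 1↦10, 2↦5, 3↦7, 4↦5, 5↦10, 6↦0, 7↦8, 8↦1, 9↦1, 10↦8]  zeros at y ∈ {0, 6}
  x = 3: [0↦7, 1↦6, 2↦1, 3↦3, 4↦1, 5↦6, 6↦7, 7↦4, 8↦8, 9↦8, 10↦4]  zeros at y ∈ ∅
  x = 4: [0↦1, 1↦0, 2↦6, 3↦8, 4↦6, 5↦0, 6↦1, 7↦9, 8↦2, 9↦2, 10↦9]  zeros at y ∈ {1, 5}
  x = 5: [0↦4, 1↦3, 2↦9, 3↦0, 4↦9, 5↦3, 6↦4, 7↦1, 8↦5, 9↦5, 10↦1]  zeros at y ∈ {3}
  x = 6: [0↦5, 1↦4, 2↦10, 3↦1, 4↦10, 5↦4, 6↦5, 7↦2, 8↦6, 9↦6, 10↦2]  zeros at y ∈ ∅
  x = 7: [0↦4, 1↦3, 2↦9, 3↦0, 4↦9, 5↦3, 6↦4, 7↦1, 8↦5, 9↦5, 10↦1]  zeros at y ∈ {3}
  x = 8: [0↦1, 1↦0, 2↦6, 3↦8, 4↦6, 5↦0, 6↦1, 7↦9, 8↦2, 9↦2, 10↦9]  zeros at y ∈ {1, 5}
  x = 9: [0↦7, 1↦6, 2↦1, 3↦3, 4↦1, 5↦6, 6↦7, 7↦4, 8↦8, 9↦8, 10↦4]  zeros at y ∈ ∅
  x = 10: [0↦0, 1↦10, 2↦5, 3↦7, 4↦5, 5↦10, 6↦0, 7↦8, 8↦1, 9↦1, 10↦8]  zeros at y ∈ {0, 6}
Collecting zeros: affine points = {(2, 0), (2, 6), (4, 1), (4, 5), (5, 3), (7, 3), (8, 1), (8, 5), (10, 0), (10, 6)}.
Total count |C(F_11)_aff| = 10.


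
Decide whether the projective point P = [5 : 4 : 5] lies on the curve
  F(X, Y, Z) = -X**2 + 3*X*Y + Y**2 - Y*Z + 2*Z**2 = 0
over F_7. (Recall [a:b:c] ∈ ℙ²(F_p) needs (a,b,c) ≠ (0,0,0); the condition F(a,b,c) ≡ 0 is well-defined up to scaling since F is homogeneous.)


F(5,4,5) ≡ 4 (mod 7); P is NOT on the curve.

Evaluate F(5, 4, 5) term-by-term (mod 7).
  -X**2 ↦ -1·25·1·1 = -25
  3*X*Y ↦ 3·5·4·1 = 60
  Y**2 ↦ 1·1·16·1 = 16
  -Y*Z ↦ -1·1·4·5 = -20
  2*Z**2 ↦ 2·1·1·25 = 50
Sum: F(5, 4, 5) = (-25) + (60) + (16) + (-20) + (50) = 81.
Reducing mod 7: 81 ≡ 4 (mod 7).
Since F(a, b, c) ≡ 4 ≠ 0 (mod 7), P does NOT lie on the curve.


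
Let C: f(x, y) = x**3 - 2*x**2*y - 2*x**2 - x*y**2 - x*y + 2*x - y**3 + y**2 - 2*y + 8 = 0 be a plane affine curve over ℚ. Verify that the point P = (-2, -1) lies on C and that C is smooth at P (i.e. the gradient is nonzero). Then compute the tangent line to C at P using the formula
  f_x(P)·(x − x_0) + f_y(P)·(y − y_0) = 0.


Tangent line at P: 14*x - 17*y + 11 = 0.

Step 1: f(-2, -1) = 0, so P lies on C.
Step 2: partial derivatives
  f_x(x, y) = 3*x**2 - 4*x*y - 4*x - y**2 - y + 2, f_y(x, y) = -2*x**2 - 2*x*y - x - 3*y**2 + 2*y - 2.
  f_x(P) = 14, f_y(P) = -17 (gradient nonzero, so P is smooth).
Step 3: tangent line at P: 14·(x − -2) + -17·(y − -1) = 0.
Expanding: 14*x - 17*y + 11 = 0.


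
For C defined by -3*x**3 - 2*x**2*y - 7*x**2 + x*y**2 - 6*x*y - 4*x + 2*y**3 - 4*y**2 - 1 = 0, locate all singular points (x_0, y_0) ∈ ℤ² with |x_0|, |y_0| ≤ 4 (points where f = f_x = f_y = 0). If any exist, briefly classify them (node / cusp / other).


Singular points: {(-1, 1)}; classification: cusp.

Compute partial derivatives:
  f_x = -9*x**2 - 4*x*y - 14*x + y**2 - 6*y - 4.
  f_y = -2*x**2 + 2*x*y - 6*x + 6*y**2 - 8*y.
Scan x_0 ∈ {−4, ..., 4}. For each x_0, f_y(x_0, y) is a polynomial in y; find its integer roots y ∈ {−4, ..., 4}, then test f_x and f at those candidates.
  x = -4: f_y(-4, y) = 6*y**2 - 16*y - 8; no integer root y with |y| ≤ 4.
  x = -3: f_y(-3, y) = 6*y**2 - 14*y; vanishes at y ∈ {0}. (-3, 0): f_x = -43 ≠ 0.
  x = -2: f_y(-2, y) = 6*y**2 - 12*y + 4; no integer root y with |y| ≤ 4.
  x = -1: f_y(-1, y) = 6*y**2 - 10*y + 4; vanishes at y ∈ {1}. (-1, 1): f_x = 0, f = 0 — SINGULAR.
  x = 0: f_y(0, y) = 6*y**2 - 8*y; vanishes at y ∈ {0}. (0, 0): f_x = -4 ≠ 0.
  x = 1: f_y(1, y) = 6*y**2 - 6*y - 8; no integer root y with |y| ≤ 4.
  x = 2: f_y(2, y) = 6*y**2 - 4*y - 20; no integer root y with |y| ≤ 4.
  x = 3: f_y(3, y) = 6*y**2 - 2*y - 36; no integer root y with |y| ≤ 4.
  x = 4: f_y(4, y) = 6*y**2 - 56; no integer root y with |y| ≤ 4.
Only singular point on the grid: (-1, 1).
Classify: substitute x = -1 + u, y = 1 + v and expand: f = -3*u**3 - 2*u**2*v + u*v**2 + 2*v**3 + v**2.
No constant or linear terms (consistent with a singular point). Quadratic part: v**2. Cubic part: -3*u**3 - 2*u**2*v + u*v**2 + 2*v**3.
The quadratic part v**2 is a perfect square, so there is a single (double) tangent line v = 0, i.e. y = 1. Restricting the cubic part to that line (v = 0) leaves -3*u**3 ≠ 0, so f is not divisible by v and the branch is v² ≈ 3*u**3 to lowest order — this is a cusp.
Classification: cusp.


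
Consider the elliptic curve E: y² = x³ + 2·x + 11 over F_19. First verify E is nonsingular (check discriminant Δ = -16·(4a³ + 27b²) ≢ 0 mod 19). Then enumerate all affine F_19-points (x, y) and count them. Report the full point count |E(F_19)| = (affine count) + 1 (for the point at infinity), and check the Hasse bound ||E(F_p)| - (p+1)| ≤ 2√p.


Affine points = {(0, 7), (0, 12), (2, 2), (2, 17), (3, 5), (3, 14), (4, 8), (4, 11), (6, 7), (6, 12), (7, 8), (7, 11), (8, 8), (8, 11), (9, 6), (9, 13), (10, 9), (10, 10), (13, 7), (13, 12), (14, 3), (14, 16), (16, 4), (16, 15)}; affine count = 24; |E(F_19)| = 25.

Discriminant check: Δ ∝ 4a³ + 27b² = 4·2³ + 27·11² = 4·8 + 27·121 ≡ 12 (mod 19). Nonzero ⇒ E is nonsingular.
For each x ∈ F_19, compute rhs = x³ + 2·x + 11 mod 19, then count y ∈ F_19 with y² ≡ rhs.
  x = 0: rhs = 11, matching y values: 7, 12 (2 points).
  x = 1: rhs = 14, matching y values: none (0 points).
  x = 2: rhs = 4, matching y values: 2, 17 (2 points).
  x = 3: rhs = 6, matching y values: 5, 14 (2 points).
  x = 4: rhs = 7, matching y values: 8, 11 (2 points).
  x = 5: rhs = 13, matching y values: none (0 points).
  x = 6: rhs = 11, matching y values: 7, 12 (2 points).
  x = 7: rhs = 7, matching y values: 8, 11 (2 points).
  x = 8: rhs = 7, matching y values: 8, 11 (2 points).
  x = 9: rhs = 17, matching y values: 6, 13 (2 points).
  x = 10: rhs = 5, matching y values: 9, 10 (2 points).
  x = 11: rhs = 15, matching y values: none (0 points).
  x = 12: rhs = 15, matching y values: none (0 points).
  x = 13: rhs = 11, matching y values: 7, 12 (2 points).
  x = 14: rhs = 9, matching y values: 3, 16 (2 points).
  x = 15: rhs = 15, matching y values: none (0 points).
  x = 16: rhs = 16, matching y values: 4, 15 (2 points).
  x = 17: rhs = 18, matching y values: none (0 points).
  x = 18: rhs = 8, matching y values: none (0 points).
Total affine count: 24.
Full point count |E(F_19)| = 24 + 1 = 25.
Hasse bound: |25 − (19+1)| = |5| = 5 ≤ 2√19 ≈ 8.7178 ✓.


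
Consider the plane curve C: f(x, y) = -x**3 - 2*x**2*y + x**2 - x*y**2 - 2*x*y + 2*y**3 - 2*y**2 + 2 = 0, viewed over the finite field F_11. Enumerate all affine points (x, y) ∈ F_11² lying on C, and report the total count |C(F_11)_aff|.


Affine F_11-points: {(0, 9), (1, 4), (2, 5), (3, 5), (4, 7), (5, 9), (8, 5), (9, 2)}; count = 8.

For each of the 121 pairs (x, y) ∈ F_11², evaluate f(x, y) mod 11. Record the zeros.
  x = 0: [0↦2, 1↦2, 2↦10, 3↦5, 4↦10, 5↦4, 6↦10, 7↦7, 8↦7, 9↦0, 10↦9]  zeros at y ∈ {9}
  x = 1: [0↦2, 1↦8, 2↦9, 3↦6, 4↦0, 5↦3, 6↦5, 7↦7, 8↦10, 9↦4, 10↦1]  zeros at y ∈ {4}
  x = 2: [0↦9, 1↦6, 2↦7, 3↦2, 4↦3, 5↦0, 6↦5, 7↦8, 8↦10, 9↦1, 10↦4]  zeros at y ∈ {5}
  x = 3: [0↦6, 1↦1, 2↦9, 3↦9, 4↦2, 5↦0, 6↦4, 7↦4, 8↦1, 9↦7, 10↦1]  zeros at y ∈ {5}
  x = 4: [0↦9, 1↦9, 2↦9, 3↦10, 4↦2, 5↦8, 6↦7, 7↦0, 8↦10, 9↦5, 10↦8]  zeros at y ∈ {7}
  x = 5: [0↦1, 1↦2, 2↦1, 3↦10, 4↦8, 5↦7, 6↦8, 7↦1, 8↦9, 9↦0, 10↦8]  zeros at y ∈ {9}
  x = 6: [0↦9, 1↦7, 2↦1, 3↦3, 4↦3, 5↦2, 6↦1, 7↦1, 8↦3, 9↦8, 10↦6]  zeros at y ∈ ∅
  x = 7: [0↦5, 1↦7, 2↦3, 3↦5, 4↦3, 5↦9, 6↦2, 7↦5, 8↦8, 9↦1, 10↦7]  zeros at y ∈ ∅
  x = 8: [0↦5, 1↦7, 2↦1, 3↦10, 4↦2, 5↦0, 6↦5, 7↦7, 8↦7, 9↦6, 10↦5]  zeros at y ∈ {5}
  x = 9: [0↦3, 1↦1, 2↦0, 3↦1, 4↦5, 5↦2, 6↦4, 7↦1, 8↦5, 9↦6, 10↦5]  zeros at y ∈ {2}
  x = 10: [0↦4, 1↦5, 2↦5, 3↦5, 4↦6, 5↦9, 6↦4, 7↦3, 8↦7, 9↦6, 10↦1]  zeros at y ∈ ∅
Collecting zeros: affine points = {(0, 9), (1, 4), (2, 5), (3, 5), (4, 7), (5, 9), (8, 5), (9, 2)}.
Total count |C(F_11)_aff| = 8.


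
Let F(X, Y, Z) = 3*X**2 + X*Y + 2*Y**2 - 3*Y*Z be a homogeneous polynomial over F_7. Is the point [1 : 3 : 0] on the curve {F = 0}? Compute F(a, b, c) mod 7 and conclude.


F(1,3,0) ≡ 3 (mod 7); P is NOT on the curve.

Evaluate F(1, 3, 0) term-by-term (mod 7).
  3*X**2 ↦ 3·1·1·1 = 3
  X*Y ↦ 1·1·3·1 = 3
  2*Y**2 ↦ 2·1·9·1 = 18
  -3*Y*Z ↦ -3·1·3·0 = 0
Sum: F(1, 3, 0) = (3) + (3) + (18) + (0) = 24.
Reducing mod 7: 24 ≡ 3 (mod 7).
Since F(a, b, c) ≡ 3 ≠ 0 (mod 7), P does NOT lie on the curve.


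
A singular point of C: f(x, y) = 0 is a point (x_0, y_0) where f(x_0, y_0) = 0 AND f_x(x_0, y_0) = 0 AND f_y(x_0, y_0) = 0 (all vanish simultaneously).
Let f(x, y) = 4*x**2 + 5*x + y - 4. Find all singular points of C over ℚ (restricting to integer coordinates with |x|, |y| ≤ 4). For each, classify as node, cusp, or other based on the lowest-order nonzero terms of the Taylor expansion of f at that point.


No singular points in the scanned grid; C is smooth there.

Compute partial derivatives:
  f_x = 8*x + 5.
  f_y = 1.
f_y = 1 is a nonzero constant, so f_y never vanishes: no point (x, y) can satisfy f = f_x = f_y = 0. In particular no (x, y) ∈ {−4, ..., 4}² is singular; the curve is smooth.


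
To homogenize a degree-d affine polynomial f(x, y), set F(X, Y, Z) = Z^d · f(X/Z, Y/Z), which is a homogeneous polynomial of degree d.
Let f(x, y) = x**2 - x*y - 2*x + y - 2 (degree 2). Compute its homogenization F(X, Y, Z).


F(X, Y, Z) = X**2 - X*Y - 2*X*Z + Y*Z - 2*Z**2

deg(f) = 2.
Substitute x = X/Z, y = Y/Z into f, then multiply by Z^2.
  monomial 1·x^2·y^0 ↦ 1·X^2·Y^0·Z^0.
  monomial -1·x^1·y^1 ↦ -1·X^1·Y^1·Z^0.
  monomial -2·x^1·y^0 ↦ -2·X^1·Y^0·Z^1.
  monomial 1·x^0·y^1 ↦ 1·X^0·Y^1·Z^1.
  monomial -2·x^0·y^0 ↦ -2·X^0·Y^0·Z^2.
Collecting: F(X, Y, Z) = X**2 - X*Y - 2*X*Z + Y*Z - 2*Z**2.


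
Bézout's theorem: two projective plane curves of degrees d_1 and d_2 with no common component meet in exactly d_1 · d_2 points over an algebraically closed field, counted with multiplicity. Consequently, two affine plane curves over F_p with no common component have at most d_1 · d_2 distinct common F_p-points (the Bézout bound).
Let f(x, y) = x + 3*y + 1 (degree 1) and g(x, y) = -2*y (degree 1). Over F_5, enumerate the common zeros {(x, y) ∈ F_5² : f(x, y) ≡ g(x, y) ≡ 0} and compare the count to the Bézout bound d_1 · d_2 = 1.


Common zeros: {(4, 0)}; count = 1; Bézout bound = 1.

deg(f) = 1, deg(g) = 1, so Bézout bound = 1.
Scan x ∈ F_5. For each x, list the y ∈ F_5 with f(x, y) ≡ 0 and those with g(x, y) ≡ 0 (mod 5); the common zeros in that column are the intersection.
  x = 0: f ≡ 0 at y ∈ {3}; g ≡ 0 at y ∈ {0}; common: ∅.
  x = 1: f ≡ 0 at y ∈ {1}; g ≡ 0 at y ∈ {0}; common: ∅.
  x = 2: f ≡ 0 at y ∈ {4}; g ≡ 0 at y ∈ {0}; common: ∅.
  x = 3: f ≡ 0 at y ∈ {2}; g ≡ 0 at y ∈ {0}; common: ∅.
  x = 4: f ≡ 0 at y ∈ {0}; g ≡ 0 at y ∈ {0}; common: {0}.
Collecting: common zeros = {(4, 0)}, so the count is 1.
Comparison with the Bézout bound: 1 ≤ 1 = deg(f)·deg(g), as expected for curves with no common component (the bound is attained).


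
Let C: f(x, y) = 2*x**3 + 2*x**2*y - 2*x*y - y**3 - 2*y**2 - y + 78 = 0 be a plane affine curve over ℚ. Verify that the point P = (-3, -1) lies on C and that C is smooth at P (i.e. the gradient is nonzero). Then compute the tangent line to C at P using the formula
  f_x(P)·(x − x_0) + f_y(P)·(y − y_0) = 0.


Tangent line at P: 68*x + 24*y + 228 = 0.

Step 1: f(-3, -1) = 0, so P lies on C.
Step 2: partial derivatives
  f_x(x, y) = 6*x**2 + 4*x*y - 2*y, f_y(x, y) = 2*x**2 - 2*x - 3*y**2 - 4*y - 1.
  f_x(P) = 68, f_y(P) = 24 (gradient nonzero, so P is smooth).
Step 3: tangent line at P: 68·(x − -3) + 24·(y − -1) = 0.
Expanding: 68*x + 24*y + 228 = 0.


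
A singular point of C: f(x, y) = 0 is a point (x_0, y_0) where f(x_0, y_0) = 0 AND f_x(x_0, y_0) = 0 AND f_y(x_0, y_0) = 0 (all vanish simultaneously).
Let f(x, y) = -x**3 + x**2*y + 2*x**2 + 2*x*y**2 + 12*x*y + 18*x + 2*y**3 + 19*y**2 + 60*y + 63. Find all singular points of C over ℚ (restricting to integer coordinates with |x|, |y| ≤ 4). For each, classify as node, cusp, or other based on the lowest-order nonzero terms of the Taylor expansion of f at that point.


Singular points: {(0, -3)}; classification: node.

Compute partial derivatives:
  f_x = -3*x**2 + 2*x*y + 4*x + 2*y**2 + 12*y + 18.
  f_y = x**2 + 4*x*y + 12*x + 6*y**2 + 38*y + 60.
Scan x_0 ∈ {−4, ..., 4}. For each x_0, f_y(x_0, y) is a polynomial in y; find its integer roots y ∈ {−4, ..., 4}, then test f_x and f at those candidates.
  x = -4: f_y(-4, y) = 6*y**2 + 22*y + 28; no integer root y with |y| ≤ 4.
  x = -3: f_y(-3, y) = 6*y**2 + 26*y + 33; no integer root y with |y| ≤ 4.
  x = -2: f_y(-2, y) = 6*y**2 + 30*y + 40; no integer root y with |y| ≤ 4.
  x = -1: f_y(-1, y) = 6*y**2 + 34*y + 49; no integer root y with |y| ≤ 4.
  x = 0: f_y(0, y) = 6*y**2 + 38*y + 60; vanishes at y ∈ {-3}. (0, -3): f_x = 0, f = 0 — SINGULAR.
  x = 1: f_y(1, y) = 6*y**2 + 42*y + 73; no integer root y with |y| ≤ 4.
  x = 2: f_y(2, y) = 6*y**2 + 46*y + 88; vanishes at y ∈ {-4}. (2, -4): f_x = -18 ≠ 0.
  x = 3: f_y(3, y) = 6*y**2 + 50*y + 105; no integer root y with |y| ≤ 4.
  x = 4: f_y(4, y) = 6*y**2 + 54*y + 124; no integer root y with |y| ≤ 4.
Only singular point on the grid: (0, -3).
Classify: substitute x = 0 + u, y = -3 + v and expand: f = -u**3 + u**2*v - u**2 + 2*u*v**2 + 2*v**3 + v**2.
No constant or linear terms (consistent with a singular point). Quadratic part: -u**2 + v**2. Cubic part: -u**3 + u**2*v + 2*u*v**2 + 2*v**3.
The quadratic part v**2 - u**2 = (v − u)(v + u) splits into two distinct linear factors, so there are two distinct tangent lines y − -3 = ±(x − 0) — this is a node (ordinary double point).
Classification: node.
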